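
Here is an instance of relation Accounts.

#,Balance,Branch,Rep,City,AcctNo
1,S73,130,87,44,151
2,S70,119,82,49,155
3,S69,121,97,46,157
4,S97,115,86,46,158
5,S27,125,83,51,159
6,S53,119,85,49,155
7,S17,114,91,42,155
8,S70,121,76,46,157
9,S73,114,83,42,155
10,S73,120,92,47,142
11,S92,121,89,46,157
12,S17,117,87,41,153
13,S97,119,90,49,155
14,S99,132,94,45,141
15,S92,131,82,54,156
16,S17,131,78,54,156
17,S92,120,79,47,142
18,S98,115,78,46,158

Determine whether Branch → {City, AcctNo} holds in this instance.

Yes

Branch=130: row 1 → {City,AcctNo} = (44, 151) ✓
Branch=119: rows 2, 6, 13 → {City,AcctNo} = (49, 155), (49, 155), (49, 155) ✓
Branch=121: rows 3, 8, 11 → {City,AcctNo} = (46, 157), (46, 157), (46, 157) ✓
Branch=115: rows 4, 18 → {City,AcctNo} = (46, 158), (46, 158) ✓
Branch=125: row 5 → {City,AcctNo} = (51, 159) ✓
Branch=114: rows 7, 9 → {City,AcctNo} = (42, 155), (42, 155) ✓
Branch=120: rows 10, 17 → {City,AcctNo} = (47, 142), (47, 142) ✓
Branch=117: row 12 → {City,AcctNo} = (41, 153) ✓
Branch=132: row 14 → {City,AcctNo} = (45, 141) ✓
Branch=131: rows 15, 16 → {City,AcctNo} = (54, 156), (54, 156) ✓
Every Branch value is associated with a single {City, AcctNo} value, so Branch → {City, AcctNo} holds.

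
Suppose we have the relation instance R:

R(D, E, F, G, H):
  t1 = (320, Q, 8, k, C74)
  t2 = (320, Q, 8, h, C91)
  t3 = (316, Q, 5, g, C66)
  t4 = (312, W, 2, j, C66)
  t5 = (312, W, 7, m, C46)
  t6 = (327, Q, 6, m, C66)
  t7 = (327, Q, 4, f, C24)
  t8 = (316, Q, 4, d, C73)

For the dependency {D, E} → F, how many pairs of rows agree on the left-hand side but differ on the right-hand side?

3

(D=320, E=Q): all 2 rows agree on F — 0 pairs.
(D=316, E=Q): violating pairs (3,8) — 1 pair.
(D=312, E=W): violating pairs (4,5) — 1 pair.
(D=327, E=Q): violating pairs (6,7) — 1 pair.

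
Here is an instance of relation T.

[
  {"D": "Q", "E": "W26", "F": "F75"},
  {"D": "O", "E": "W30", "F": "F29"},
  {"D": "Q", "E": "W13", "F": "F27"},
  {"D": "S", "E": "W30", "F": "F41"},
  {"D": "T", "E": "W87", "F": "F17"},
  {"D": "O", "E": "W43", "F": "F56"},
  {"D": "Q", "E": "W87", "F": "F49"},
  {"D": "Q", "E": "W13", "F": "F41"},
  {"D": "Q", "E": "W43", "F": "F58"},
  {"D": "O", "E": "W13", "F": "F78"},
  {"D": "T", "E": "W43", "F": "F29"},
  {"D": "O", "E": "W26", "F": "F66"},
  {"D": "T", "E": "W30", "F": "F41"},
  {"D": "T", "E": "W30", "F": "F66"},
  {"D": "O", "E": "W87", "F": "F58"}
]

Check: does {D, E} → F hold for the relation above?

(D=Q, E=W26): 1 row → F = F75 ✓
(D=O, E=W30): 1 row → F = F29 ✓
(D=Q, E=W13): 2 rows → F takes values {F27, F41} — violation
(D=S, E=W30): 1 row → F = F41 ✓
(D=T, E=W87): 1 row → F = F17 ✓
(D=O, E=W43): 1 row → F = F56 ✓
(D=Q, E=W87): 1 row → F = F49 ✓
(D=Q, E=W43): 1 row → F = F58 ✓
(D=O, E=W13): 1 row → F = F78 ✓
(D=T, E=W43): 1 row → F = F29 ✓
(D=O, E=W26): 1 row → F = F66 ✓
(D=T, E=W30): 2 rows → F takes values {F41, F66} — violation
(D=O, E=W87): 1 row → F = F58 ✓
Two rows agree on {D, E} but differ on F, so {D, E} → F does not hold.

No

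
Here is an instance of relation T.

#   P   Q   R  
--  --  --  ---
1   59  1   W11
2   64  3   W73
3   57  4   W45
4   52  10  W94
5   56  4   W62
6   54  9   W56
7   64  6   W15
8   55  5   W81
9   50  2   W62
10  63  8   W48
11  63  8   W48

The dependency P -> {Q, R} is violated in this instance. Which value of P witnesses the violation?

P=59: row 1 → {Q,R} = (1, W11) ✓
P=64: rows 2, 7 → {Q,R} takes values {(3, W73), (6, W15)} — violation
P=57: row 3 → {Q,R} = (4, W45) ✓
P=52: row 4 → {Q,R} = (10, W94) ✓
P=56: row 5 → {Q,R} = (4, W62) ✓
P=54: row 6 → {Q,R} = (9, W56) ✓
P=55: row 8 → {Q,R} = (5, W81) ✓
P=50: row 9 → {Q,R} = (2, W62) ✓
P=63: rows 10, 11 → {Q,R} = (8, W48), (8, W48) ✓
The only P value with inconsistent RHS is P=64.

64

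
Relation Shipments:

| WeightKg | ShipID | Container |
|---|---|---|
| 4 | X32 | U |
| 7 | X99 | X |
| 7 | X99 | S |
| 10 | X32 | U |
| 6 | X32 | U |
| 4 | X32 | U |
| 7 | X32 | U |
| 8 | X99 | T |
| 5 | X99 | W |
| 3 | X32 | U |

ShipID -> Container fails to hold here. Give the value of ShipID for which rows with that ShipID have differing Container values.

ShipID=X32: 6 rows → Container = U, U, U, U, U, U ✓
ShipID=X99: 4 rows → Container takes values {X, S, T, W} — violation
The only ShipID value with inconsistent Container is ShipID=X99.

X99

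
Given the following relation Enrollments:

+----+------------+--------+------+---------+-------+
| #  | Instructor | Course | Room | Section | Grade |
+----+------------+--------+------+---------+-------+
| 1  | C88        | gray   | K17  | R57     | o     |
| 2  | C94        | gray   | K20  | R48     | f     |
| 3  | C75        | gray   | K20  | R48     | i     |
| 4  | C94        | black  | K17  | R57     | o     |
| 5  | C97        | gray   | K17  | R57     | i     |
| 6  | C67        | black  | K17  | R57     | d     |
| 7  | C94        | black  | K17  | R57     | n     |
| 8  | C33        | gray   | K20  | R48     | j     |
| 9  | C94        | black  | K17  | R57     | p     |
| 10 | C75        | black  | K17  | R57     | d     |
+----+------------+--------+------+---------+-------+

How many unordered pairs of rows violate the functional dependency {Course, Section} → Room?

0

(Course=gray, Section=R57): all 2 rows agree on Room — 0 pairs.
(Course=gray, Section=R48): all 3 rows agree on Room — 0 pairs.
(Course=black, Section=R57): all 5 rows agree on Room — 0 pairs.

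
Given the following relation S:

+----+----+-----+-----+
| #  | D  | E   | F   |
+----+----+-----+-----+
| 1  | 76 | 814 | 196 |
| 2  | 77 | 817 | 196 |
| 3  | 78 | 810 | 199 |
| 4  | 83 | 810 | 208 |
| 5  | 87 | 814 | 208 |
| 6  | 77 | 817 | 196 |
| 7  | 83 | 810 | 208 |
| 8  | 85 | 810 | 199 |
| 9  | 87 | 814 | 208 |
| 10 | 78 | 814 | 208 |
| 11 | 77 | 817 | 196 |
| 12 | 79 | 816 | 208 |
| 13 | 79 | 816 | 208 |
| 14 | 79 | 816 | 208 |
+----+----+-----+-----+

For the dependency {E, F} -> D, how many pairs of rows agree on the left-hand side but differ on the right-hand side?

(E=817, F=196): all 3 rows agree on D — 0 pairs.
(E=810, F=199): violating pairs (3,8) — 1 pair.
(E=810, F=208): all 2 rows agree on D — 0 pairs.
(E=814, F=208): violating pairs (5,10), (9,10) — 2 pairs.
(E=816, F=208): all 3 rows agree on D — 0 pairs.

3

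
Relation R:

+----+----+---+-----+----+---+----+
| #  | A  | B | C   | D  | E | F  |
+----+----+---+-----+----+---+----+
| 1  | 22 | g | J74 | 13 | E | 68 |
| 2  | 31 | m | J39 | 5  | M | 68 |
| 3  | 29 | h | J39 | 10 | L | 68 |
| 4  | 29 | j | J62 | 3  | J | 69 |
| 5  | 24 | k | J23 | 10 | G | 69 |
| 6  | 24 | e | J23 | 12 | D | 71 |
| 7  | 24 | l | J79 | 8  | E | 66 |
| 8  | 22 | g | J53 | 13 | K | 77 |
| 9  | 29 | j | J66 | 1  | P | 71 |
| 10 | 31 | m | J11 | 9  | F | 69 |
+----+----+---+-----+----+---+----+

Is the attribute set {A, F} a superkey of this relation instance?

Yes

All 10 rows have distinct {A, F} values, so {A, F} → (all attributes) holds and {A, F} is a superkey.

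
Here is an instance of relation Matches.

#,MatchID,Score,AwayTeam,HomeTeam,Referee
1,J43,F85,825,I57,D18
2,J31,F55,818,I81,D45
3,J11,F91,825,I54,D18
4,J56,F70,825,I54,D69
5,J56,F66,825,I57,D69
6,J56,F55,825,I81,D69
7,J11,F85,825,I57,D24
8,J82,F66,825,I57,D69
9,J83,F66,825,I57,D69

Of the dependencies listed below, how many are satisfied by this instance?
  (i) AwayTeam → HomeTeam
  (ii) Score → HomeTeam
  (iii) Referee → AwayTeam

2

(i) AwayTeam → HomeTeam: AwayTeam=825: rows 1, 3, 4, 5, 6, 7, 8, 9 → HomeTeam takes values {I57, I54, I81} — violation — fails.
(ii) Score → HomeTeam: every LHS value maps to a single RHS value — holds.
(iii) Referee → AwayTeam: every LHS value maps to a single RHS value — holds.
2 of the 3 dependencies hold.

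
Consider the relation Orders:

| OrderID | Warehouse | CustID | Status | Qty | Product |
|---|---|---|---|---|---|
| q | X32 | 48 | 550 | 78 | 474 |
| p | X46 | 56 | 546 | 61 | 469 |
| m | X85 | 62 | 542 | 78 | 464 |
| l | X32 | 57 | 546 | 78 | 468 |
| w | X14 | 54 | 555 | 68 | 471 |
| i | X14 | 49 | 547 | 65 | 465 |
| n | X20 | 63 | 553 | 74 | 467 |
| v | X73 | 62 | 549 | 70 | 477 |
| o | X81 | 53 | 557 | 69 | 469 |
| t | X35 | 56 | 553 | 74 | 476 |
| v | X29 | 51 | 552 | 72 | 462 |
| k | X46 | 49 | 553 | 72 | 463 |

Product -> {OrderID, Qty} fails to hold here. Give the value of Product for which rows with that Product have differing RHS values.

469

Product=474: 1 row → {OrderID,Qty} = (q, 78) ✓
Product=469: 2 rows → {OrderID,Qty} takes values {(p, 61), (o, 69)} — violation
Product=464: 1 row → {OrderID,Qty} = (m, 78) ✓
Product=468: 1 row → {OrderID,Qty} = (l, 78) ✓
Product=471: 1 row → {OrderID,Qty} = (w, 68) ✓
Product=465: 1 row → {OrderID,Qty} = (i, 65) ✓
Product=467: 1 row → {OrderID,Qty} = (n, 74) ✓
Product=477: 1 row → {OrderID,Qty} = (v, 70) ✓
Product=476: 1 row → {OrderID,Qty} = (t, 74) ✓
Product=462: 1 row → {OrderID,Qty} = (v, 72) ✓
Product=463: 1 row → {OrderID,Qty} = (k, 72) ✓
The only Product value with inconsistent RHS is Product=469.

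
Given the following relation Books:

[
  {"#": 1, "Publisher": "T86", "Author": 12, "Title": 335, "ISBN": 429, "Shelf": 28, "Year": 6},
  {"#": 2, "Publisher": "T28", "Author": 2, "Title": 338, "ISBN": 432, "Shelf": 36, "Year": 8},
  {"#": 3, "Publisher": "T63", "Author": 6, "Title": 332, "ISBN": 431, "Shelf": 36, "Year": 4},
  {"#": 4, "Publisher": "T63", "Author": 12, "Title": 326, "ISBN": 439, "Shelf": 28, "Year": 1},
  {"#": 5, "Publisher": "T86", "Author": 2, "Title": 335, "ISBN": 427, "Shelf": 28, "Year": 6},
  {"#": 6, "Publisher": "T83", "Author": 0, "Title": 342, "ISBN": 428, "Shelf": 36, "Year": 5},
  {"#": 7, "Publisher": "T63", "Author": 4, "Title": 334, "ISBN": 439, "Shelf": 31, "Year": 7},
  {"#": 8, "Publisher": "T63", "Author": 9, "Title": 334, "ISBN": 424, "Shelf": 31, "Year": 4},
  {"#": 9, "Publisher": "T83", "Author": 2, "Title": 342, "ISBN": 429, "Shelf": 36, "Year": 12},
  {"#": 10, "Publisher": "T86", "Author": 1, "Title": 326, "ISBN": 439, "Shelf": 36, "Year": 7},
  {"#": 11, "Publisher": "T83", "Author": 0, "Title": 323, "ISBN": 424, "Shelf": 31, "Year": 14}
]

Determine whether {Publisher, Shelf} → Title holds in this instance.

Yes

(Publisher=T86, Shelf=28): rows 1, 5 → Title = 335, 335 ✓
(Publisher=T28, Shelf=36): row 2 → Title = 338 ✓
(Publisher=T63, Shelf=36): row 3 → Title = 332 ✓
(Publisher=T63, Shelf=28): row 4 → Title = 326 ✓
(Publisher=T83, Shelf=36): rows 6, 9 → Title = 342, 342 ✓
(Publisher=T63, Shelf=31): rows 7, 8 → Title = 334, 334 ✓
(Publisher=T86, Shelf=36): row 10 → Title = 326 ✓
(Publisher=T83, Shelf=31): row 11 → Title = 323 ✓
Every {Publisher, Shelf} value is associated with a single Title value, so {Publisher, Shelf} → Title holds.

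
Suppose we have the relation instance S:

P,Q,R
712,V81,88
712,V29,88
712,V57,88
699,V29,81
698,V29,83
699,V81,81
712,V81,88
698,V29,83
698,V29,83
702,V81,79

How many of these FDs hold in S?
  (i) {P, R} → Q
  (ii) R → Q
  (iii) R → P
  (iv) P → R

2

(i) {P, R} → Q: (P=712, R=88): 4 rows → Q takes values {V81, V29, V57} — violation; (P=699, R=81): 2 rows → Q takes values {V29, V81} — violation — fails.
(ii) R → Q: R=88: 4 rows → Q takes values {V81, V29, V57} — violation; R=81: 2 rows → Q takes values {V29, V81} — violation — fails.
(iii) R → P: every LHS value maps to a single RHS value — holds.
(iv) P → R: every LHS value maps to a single RHS value — holds.
2 of the 4 dependencies hold.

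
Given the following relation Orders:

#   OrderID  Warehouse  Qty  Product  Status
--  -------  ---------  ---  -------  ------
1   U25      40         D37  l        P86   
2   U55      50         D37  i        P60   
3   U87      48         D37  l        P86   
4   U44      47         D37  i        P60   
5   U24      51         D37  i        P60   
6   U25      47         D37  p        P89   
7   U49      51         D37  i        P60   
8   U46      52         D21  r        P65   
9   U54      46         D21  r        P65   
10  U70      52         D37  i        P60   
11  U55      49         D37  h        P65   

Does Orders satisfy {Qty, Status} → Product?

(Qty=D37, Status=P86): rows 1, 3 → Product = l, l ✓
(Qty=D37, Status=P60): rows 2, 4, 5, 7, 10 → Product = i, i, i, i, i ✓
(Qty=D37, Status=P89): row 6 → Product = p ✓
(Qty=D21, Status=P65): rows 8, 9 → Product = r, r ✓
(Qty=D37, Status=P65): row 11 → Product = h ✓
Every {Qty, Status} value is associated with a single Product value, so {Qty, Status} → Product holds.

Yes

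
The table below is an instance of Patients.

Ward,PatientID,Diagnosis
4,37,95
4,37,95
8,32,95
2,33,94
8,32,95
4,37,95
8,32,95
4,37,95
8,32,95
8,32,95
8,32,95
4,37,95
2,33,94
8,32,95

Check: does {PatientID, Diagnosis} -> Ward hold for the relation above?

Yes

(PatientID=37, Diagnosis=95): 5 rows → Ward = 4, 4, 4, 4, 4 ✓
(PatientID=32, Diagnosis=95): 7 rows → Ward = 8, 8, 8, 8, 8, 8, 8 ✓
(PatientID=33, Diagnosis=94): 2 rows → Ward = 2, 2 ✓
Every {PatientID, Diagnosis} value is associated with a single Ward value, so {PatientID, Diagnosis} -> Ward holds.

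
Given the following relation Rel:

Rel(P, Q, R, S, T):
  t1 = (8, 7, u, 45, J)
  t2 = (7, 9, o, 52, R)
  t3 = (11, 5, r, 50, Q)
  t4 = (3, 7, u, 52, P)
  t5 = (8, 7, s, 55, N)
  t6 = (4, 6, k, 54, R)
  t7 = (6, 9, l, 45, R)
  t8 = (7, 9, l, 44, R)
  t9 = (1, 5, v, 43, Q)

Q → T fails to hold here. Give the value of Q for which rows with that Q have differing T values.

7

Q=7: rows 1, 4, 5 → T takes values {J, P, N} — violation
Q=9: rows 2, 7, 8 → T = R, R, R ✓
Q=5: rows 3, 9 → T = Q, Q ✓
Q=6: row 6 → T = R ✓
The only Q value with inconsistent T is Q=7.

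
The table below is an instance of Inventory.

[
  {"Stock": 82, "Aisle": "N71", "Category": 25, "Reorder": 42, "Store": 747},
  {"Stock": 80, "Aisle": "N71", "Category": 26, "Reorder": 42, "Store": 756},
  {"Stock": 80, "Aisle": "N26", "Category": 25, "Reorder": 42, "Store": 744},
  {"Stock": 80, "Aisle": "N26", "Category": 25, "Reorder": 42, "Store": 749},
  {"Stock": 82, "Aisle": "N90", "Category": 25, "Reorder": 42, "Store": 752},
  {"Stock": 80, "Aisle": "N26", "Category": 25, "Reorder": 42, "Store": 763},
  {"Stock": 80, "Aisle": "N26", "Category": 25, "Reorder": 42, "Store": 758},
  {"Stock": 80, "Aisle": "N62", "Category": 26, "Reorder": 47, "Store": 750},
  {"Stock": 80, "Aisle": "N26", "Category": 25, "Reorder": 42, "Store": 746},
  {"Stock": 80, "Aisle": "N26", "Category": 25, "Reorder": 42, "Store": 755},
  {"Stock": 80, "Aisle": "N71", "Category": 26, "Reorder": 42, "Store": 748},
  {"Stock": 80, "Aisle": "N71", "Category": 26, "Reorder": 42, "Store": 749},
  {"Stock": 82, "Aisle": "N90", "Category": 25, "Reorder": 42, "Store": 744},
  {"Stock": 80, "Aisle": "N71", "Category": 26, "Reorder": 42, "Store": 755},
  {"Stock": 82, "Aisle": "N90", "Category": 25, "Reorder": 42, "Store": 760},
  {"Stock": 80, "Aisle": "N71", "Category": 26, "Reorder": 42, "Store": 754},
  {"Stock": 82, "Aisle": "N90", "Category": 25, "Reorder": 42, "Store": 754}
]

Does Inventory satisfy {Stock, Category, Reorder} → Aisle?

No

(Stock=82, Category=25, Reorder=42): 5 rows → Aisle takes values {N71, N90} — violation
(Stock=80, Category=26, Reorder=42): 5 rows → Aisle = N71, N71, N71, N71, N71 ✓
(Stock=80, Category=25, Reorder=42): 6 rows → Aisle = N26, N26, N26, N26, N26, N26 ✓
(Stock=80, Category=26, Reorder=47): 1 row → Aisle = N62 ✓
Two rows agree on {Stock, Category, Reorder} but differ on Aisle, so {Stock, Category, Reorder} → Aisle does not hold.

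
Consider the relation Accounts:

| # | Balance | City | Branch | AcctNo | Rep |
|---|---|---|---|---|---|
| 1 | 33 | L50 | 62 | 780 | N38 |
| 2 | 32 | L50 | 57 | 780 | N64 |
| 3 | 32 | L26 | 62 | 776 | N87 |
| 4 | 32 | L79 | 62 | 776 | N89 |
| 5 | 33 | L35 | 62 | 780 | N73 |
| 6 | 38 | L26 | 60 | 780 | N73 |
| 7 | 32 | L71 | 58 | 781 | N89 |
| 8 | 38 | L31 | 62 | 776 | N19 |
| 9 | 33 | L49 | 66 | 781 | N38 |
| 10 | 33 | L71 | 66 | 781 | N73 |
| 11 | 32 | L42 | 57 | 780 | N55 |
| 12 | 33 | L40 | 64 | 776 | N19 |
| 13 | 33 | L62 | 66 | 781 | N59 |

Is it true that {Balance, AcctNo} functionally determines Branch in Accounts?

(Balance=33, AcctNo=780): rows 1, 5 → Branch = 62, 62 ✓
(Balance=32, AcctNo=780): rows 2, 11 → Branch = 57, 57 ✓
(Balance=32, AcctNo=776): rows 3, 4 → Branch = 62, 62 ✓
(Balance=38, AcctNo=780): row 6 → Branch = 60 ✓
(Balance=32, AcctNo=781): row 7 → Branch = 58 ✓
(Balance=38, AcctNo=776): row 8 → Branch = 62 ✓
(Balance=33, AcctNo=781): rows 9, 10, 13 → Branch = 66, 66, 66 ✓
(Balance=33, AcctNo=776): row 12 → Branch = 64 ✓
Every {Balance, AcctNo} value is associated with a single Branch value, so {Balance, AcctNo} -> Branch holds.

Yes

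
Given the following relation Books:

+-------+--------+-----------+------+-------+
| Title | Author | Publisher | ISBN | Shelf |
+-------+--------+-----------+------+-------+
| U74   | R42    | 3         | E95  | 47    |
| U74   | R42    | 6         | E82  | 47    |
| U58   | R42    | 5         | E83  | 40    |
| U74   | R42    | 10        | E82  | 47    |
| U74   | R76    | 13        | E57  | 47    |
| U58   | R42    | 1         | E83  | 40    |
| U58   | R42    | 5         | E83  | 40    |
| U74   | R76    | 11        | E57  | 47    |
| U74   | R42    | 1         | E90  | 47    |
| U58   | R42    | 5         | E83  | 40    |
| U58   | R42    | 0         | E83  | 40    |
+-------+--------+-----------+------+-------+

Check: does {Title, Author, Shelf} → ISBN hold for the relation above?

(Title=U74, Author=R42, Shelf=47): 4 rows → ISBN takes values {E95, E82, E90} — violation
(Title=U58, Author=R42, Shelf=40): 5 rows → ISBN = E83, E83, E83, E83, E83 ✓
(Title=U74, Author=R76, Shelf=47): 2 rows → ISBN = E57, E57 ✓
Two rows agree on {Title, Author, Shelf} but differ on ISBN, so {Title, Author, Shelf} → ISBN does not hold.

No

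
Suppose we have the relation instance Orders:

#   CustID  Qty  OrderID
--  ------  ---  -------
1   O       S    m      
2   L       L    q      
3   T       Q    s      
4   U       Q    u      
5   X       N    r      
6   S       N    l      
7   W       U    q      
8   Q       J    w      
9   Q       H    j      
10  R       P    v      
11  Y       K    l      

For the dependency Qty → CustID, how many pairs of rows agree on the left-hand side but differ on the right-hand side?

Qty=Q: violating pairs (3,4) — 1 pair.
Qty=N: violating pairs (5,6) — 1 pair.

2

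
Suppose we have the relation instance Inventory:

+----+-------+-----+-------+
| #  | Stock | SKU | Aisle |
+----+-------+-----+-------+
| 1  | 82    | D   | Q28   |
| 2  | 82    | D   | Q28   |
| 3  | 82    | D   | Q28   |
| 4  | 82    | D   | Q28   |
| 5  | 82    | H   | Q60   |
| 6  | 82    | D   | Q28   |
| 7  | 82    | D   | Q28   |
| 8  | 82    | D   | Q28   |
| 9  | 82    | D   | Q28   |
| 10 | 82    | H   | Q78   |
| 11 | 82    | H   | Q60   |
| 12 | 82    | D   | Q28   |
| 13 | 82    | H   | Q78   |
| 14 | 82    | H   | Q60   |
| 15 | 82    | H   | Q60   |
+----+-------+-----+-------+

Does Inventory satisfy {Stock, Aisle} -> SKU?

(Stock=82, Aisle=Q28): rows 1, 2, 3, 4, 6, 7, 8, 9, 12 → SKU = D, D, D, D, D, D, D, D, D ✓
(Stock=82, Aisle=Q60): rows 5, 11, 14, 15 → SKU = H, H, H, H ✓
(Stock=82, Aisle=Q78): rows 10, 13 → SKU = H, H ✓
Every {Stock, Aisle} value is associated with a single SKU value, so {Stock, Aisle} -> SKU holds.

Yes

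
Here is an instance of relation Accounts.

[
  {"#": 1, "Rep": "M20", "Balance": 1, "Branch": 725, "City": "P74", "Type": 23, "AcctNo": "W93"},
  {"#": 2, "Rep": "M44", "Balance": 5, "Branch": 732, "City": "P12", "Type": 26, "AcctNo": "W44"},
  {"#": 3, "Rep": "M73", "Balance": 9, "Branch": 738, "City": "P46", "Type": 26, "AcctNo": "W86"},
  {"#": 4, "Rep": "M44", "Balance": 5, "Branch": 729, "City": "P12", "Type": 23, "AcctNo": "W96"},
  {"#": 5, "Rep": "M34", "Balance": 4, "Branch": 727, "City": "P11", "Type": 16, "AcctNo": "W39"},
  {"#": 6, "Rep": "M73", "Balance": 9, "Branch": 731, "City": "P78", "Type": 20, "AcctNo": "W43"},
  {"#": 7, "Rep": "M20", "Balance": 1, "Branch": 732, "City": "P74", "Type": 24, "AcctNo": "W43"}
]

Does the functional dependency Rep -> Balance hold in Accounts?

Yes

Rep=M20: rows 1, 7 → Balance = 1, 1 ✓
Rep=M44: rows 2, 4 → Balance = 5, 5 ✓
Rep=M73: rows 3, 6 → Balance = 9, 9 ✓
Rep=M34: row 5 → Balance = 4 ✓
Every Rep value is associated with a single Balance value, so Rep -> Balance holds.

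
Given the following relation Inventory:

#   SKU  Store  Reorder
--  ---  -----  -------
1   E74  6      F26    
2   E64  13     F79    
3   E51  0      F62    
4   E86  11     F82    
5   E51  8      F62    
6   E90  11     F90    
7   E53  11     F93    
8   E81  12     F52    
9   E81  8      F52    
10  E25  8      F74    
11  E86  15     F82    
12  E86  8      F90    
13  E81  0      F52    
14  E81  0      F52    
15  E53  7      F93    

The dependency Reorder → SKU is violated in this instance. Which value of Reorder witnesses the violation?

F90

Reorder=F26: row 1 → SKU = E74 ✓
Reorder=F79: row 2 → SKU = E64 ✓
Reorder=F62: rows 3, 5 → SKU = E51, E51 ✓
Reorder=F82: rows 4, 11 → SKU = E86, E86 ✓
Reorder=F90: rows 6, 12 → SKU takes values {E90, E86} — violation
Reorder=F93: rows 7, 15 → SKU = E53, E53 ✓
Reorder=F52: rows 8, 9, 13, 14 → SKU = E81, E81, E81, E81 ✓
Reorder=F74: row 10 → SKU = E25 ✓
The only Reorder value with inconsistent SKU is Reorder=F90.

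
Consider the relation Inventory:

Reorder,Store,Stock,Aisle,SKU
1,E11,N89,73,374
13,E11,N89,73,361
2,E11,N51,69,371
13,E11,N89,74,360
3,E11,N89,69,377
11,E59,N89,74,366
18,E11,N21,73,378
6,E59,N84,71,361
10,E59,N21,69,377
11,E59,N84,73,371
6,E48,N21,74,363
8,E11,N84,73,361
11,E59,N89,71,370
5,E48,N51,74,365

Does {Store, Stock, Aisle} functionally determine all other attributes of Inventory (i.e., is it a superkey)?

Two distinct rows share (Store=E11, Stock=N89, Aisle=73), so {Store, Stock, Aisle} does not determine every attribute — not a superkey.

No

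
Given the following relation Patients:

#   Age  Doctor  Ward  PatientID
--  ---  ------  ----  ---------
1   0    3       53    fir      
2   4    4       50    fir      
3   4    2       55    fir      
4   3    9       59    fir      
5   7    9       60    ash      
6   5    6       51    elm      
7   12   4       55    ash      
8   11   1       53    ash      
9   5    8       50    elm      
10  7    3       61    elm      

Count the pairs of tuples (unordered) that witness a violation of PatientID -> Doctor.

PatientID=fir: violating pairs (1,2), (1,3), (1,4), (2,3), (2,4), (3,4) — 6 pairs.
PatientID=ash: violating pairs (5,7), (5,8), (7,8) — 3 pairs.
PatientID=elm: violating pairs (6,9), (6,10), (9,10) — 3 pairs.

12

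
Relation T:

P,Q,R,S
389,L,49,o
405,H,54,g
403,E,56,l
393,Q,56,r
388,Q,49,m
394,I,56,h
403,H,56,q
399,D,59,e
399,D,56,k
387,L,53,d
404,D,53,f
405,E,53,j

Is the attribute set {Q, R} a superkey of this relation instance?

Yes

All 12 rows have distinct {Q, R} values, so {Q, R} → (all attributes) holds and {Q, R} is a superkey.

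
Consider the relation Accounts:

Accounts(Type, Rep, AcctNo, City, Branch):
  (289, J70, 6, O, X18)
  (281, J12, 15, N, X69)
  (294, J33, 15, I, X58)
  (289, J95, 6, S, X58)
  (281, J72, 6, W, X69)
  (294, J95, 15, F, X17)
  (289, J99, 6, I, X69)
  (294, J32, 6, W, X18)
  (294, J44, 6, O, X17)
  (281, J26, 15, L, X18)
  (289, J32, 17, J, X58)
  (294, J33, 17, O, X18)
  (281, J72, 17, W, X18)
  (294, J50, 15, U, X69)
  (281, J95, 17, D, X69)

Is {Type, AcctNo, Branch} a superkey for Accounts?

Yes

All 15 rows have distinct {Type, AcctNo, Branch} values, so {Type, AcctNo, Branch} → (all attributes) holds and {Type, AcctNo, Branch} is a superkey.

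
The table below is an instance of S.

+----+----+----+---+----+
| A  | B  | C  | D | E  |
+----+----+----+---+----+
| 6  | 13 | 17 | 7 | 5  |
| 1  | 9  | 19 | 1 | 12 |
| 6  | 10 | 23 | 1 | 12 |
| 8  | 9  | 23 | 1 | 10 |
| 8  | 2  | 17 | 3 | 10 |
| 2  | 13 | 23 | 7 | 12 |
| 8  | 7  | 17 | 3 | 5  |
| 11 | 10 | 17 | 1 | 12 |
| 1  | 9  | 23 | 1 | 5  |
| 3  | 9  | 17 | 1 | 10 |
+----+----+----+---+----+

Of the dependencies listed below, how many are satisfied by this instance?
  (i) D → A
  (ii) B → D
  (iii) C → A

1

(i) D → A: D=7: 2 rows → A takes values {6, 2} — violation; D=1: 6 rows → A takes values {1, 6, 8, 11, 3} — violation — fails.
(ii) B → D: every LHS value maps to a single RHS value — holds.
(iii) C → A: C=17: 5 rows → A takes values {6, 8, 11, 3} — violation; C=23: 4 rows → A takes values {6, 8, 2, 1} — violation — fails.
1 of the 3 dependencies holds.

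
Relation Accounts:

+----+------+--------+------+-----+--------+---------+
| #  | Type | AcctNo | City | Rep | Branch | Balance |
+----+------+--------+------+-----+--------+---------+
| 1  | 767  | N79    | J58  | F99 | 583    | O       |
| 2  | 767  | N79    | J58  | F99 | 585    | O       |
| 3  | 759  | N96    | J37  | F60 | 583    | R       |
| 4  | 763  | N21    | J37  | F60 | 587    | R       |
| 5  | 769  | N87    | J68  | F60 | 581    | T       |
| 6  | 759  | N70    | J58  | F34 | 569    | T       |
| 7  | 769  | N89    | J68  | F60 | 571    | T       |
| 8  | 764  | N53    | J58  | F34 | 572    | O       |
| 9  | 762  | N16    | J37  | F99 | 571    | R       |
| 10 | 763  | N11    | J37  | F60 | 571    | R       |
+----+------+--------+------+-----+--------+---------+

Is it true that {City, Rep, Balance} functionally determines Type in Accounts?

No

(City=J58, Rep=F99, Balance=O): rows 1, 2 → Type = 767, 767 ✓
(City=J37, Rep=F60, Balance=R): rows 3, 4, 10 → Type takes values {759, 763} — violation
(City=J68, Rep=F60, Balance=T): rows 5, 7 → Type = 769, 769 ✓
(City=J58, Rep=F34, Balance=T): row 6 → Type = 759 ✓
(City=J58, Rep=F34, Balance=O): row 8 → Type = 764 ✓
(City=J37, Rep=F99, Balance=R): row 9 → Type = 762 ✓
Two rows agree on {City, Rep, Balance} but differ on Type, so {City, Rep, Balance} -> Type does not hold.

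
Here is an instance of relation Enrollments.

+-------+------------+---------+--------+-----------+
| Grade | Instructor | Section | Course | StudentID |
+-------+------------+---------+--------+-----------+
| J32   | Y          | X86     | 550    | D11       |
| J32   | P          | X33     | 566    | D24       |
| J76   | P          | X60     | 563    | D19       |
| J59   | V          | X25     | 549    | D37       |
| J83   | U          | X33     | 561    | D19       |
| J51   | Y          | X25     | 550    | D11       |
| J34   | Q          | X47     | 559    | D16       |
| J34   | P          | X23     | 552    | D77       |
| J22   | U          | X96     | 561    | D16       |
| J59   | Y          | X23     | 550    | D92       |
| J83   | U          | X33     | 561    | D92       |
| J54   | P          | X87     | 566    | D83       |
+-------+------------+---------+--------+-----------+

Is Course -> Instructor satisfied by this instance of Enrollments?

Yes

Course=550: 3 rows → Instructor = Y, Y, Y ✓
Course=566: 2 rows → Instructor = P, P ✓
Course=563: 1 row → Instructor = P ✓
Course=549: 1 row → Instructor = V ✓
Course=561: 3 rows → Instructor = U, U, U ✓
Course=559: 1 row → Instructor = Q ✓
Course=552: 1 row → Instructor = P ✓
Every Course value is associated with a single Instructor value, so Course -> Instructor holds.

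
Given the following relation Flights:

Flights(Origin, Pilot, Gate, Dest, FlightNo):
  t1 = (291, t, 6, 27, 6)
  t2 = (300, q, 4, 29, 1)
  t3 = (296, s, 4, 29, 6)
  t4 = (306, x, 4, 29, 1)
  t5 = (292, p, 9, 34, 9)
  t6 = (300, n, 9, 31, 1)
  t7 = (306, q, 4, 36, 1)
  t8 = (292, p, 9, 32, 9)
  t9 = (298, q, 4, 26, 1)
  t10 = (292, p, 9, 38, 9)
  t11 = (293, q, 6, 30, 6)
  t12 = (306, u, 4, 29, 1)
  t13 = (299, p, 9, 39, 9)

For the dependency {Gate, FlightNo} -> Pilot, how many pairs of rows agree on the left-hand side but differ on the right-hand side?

(Gate=6, FlightNo=6): violating pairs (1,11) — 1 pair.
(Gate=4, FlightNo=1): violating pairs (2,4), (2,12), (4,7), (4,9), (4,12), (7,12), (9,12) — 7 pairs.
(Gate=9, FlightNo=9): all 4 rows agree on Pilot — 0 pairs.

8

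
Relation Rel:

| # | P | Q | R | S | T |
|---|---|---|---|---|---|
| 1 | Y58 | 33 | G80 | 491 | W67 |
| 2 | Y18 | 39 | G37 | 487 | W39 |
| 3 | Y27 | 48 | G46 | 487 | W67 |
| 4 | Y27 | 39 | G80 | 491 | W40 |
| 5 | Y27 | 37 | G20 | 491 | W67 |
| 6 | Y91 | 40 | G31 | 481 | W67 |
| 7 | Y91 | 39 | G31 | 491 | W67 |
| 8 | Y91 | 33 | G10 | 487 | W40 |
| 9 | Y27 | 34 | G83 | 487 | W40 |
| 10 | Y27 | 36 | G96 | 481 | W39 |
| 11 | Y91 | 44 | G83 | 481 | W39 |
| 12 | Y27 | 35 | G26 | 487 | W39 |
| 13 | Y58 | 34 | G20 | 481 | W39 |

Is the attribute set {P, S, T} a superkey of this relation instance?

All 13 rows have distinct {P, S, T} values, so {P, S, T} → (all attributes) holds and {P, S, T} is a superkey.

Yes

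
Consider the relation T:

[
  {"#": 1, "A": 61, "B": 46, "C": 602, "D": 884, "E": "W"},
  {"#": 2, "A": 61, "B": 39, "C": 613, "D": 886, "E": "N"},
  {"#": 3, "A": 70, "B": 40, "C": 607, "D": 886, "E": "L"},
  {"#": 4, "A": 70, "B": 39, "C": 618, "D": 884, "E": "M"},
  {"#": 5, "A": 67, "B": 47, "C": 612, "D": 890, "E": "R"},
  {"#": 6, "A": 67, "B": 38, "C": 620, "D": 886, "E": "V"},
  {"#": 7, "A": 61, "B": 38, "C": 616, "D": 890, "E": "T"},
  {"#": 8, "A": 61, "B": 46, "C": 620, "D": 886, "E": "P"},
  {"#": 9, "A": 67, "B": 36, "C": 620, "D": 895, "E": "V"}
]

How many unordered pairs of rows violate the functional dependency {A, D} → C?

(A=61, D=886): violating pairs (2,8) — 1 pair.

1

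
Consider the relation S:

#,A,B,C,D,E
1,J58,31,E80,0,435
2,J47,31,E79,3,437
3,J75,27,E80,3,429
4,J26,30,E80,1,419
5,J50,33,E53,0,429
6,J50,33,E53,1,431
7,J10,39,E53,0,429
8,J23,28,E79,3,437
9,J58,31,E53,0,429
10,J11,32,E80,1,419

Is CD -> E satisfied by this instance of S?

(C=E80, D=0): row 1 → E = 435 ✓
(C=E79, D=3): rows 2, 8 → E = 437, 437 ✓
(C=E80, D=3): row 3 → E = 429 ✓
(C=E80, D=1): rows 4, 10 → E = 419, 419 ✓
(C=E53, D=0): rows 5, 7, 9 → E = 429, 429, 429 ✓
(C=E53, D=1): row 6 → E = 431 ✓
Every CD value is associated with a single E value, so CD -> E holds.

Yes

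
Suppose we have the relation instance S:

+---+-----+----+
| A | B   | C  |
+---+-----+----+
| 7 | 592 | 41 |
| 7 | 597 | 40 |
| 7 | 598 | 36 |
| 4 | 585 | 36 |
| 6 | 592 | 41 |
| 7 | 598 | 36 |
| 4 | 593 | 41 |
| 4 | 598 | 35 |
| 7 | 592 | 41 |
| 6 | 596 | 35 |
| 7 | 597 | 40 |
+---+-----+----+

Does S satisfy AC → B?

Yes

(A=7, C=41): 2 rows → B = 592, 592 ✓
(A=7, C=40): 2 rows → B = 597, 597 ✓
(A=7, C=36): 2 rows → B = 598, 598 ✓
(A=4, C=36): 1 row → B = 585 ✓
(A=6, C=41): 1 row → B = 592 ✓
(A=4, C=41): 1 row → B = 593 ✓
(A=4, C=35): 1 row → B = 598 ✓
(A=6, C=35): 1 row → B = 596 ✓
Every AC value is associated with a single B value, so AC → B holds.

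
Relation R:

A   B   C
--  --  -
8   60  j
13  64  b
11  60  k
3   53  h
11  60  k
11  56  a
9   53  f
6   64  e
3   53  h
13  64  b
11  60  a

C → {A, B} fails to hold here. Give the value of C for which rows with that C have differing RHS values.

a

C=j: 1 row → {A,B} = (8, 60) ✓
C=b: 2 rows → {A,B} = (13, 64), (13, 64) ✓
C=k: 2 rows → {A,B} = (11, 60), (11, 60) ✓
C=h: 2 rows → {A,B} = (3, 53), (3, 53) ✓
C=a: 2 rows → {A,B} takes values {(11, 56), (11, 60)} — violation
C=f: 1 row → {A,B} = (9, 53) ✓
C=e: 1 row → {A,B} = (6, 64) ✓
The only C value with inconsistent RHS is C=a.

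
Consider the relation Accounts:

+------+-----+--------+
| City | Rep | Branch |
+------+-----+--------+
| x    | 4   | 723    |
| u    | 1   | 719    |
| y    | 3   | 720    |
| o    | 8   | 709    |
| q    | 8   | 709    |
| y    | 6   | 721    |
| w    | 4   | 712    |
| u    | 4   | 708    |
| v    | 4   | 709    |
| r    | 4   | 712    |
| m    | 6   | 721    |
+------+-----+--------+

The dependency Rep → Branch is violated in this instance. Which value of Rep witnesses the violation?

4

Rep=4: 5 rows → Branch takes values {723, 712, 708, 709} — violation
Rep=1: 1 row → Branch = 719 ✓
Rep=3: 1 row → Branch = 720 ✓
Rep=8: 2 rows → Branch = 709, 709 ✓
Rep=6: 2 rows → Branch = 721, 721 ✓
The only Rep value with inconsistent Branch is Rep=4.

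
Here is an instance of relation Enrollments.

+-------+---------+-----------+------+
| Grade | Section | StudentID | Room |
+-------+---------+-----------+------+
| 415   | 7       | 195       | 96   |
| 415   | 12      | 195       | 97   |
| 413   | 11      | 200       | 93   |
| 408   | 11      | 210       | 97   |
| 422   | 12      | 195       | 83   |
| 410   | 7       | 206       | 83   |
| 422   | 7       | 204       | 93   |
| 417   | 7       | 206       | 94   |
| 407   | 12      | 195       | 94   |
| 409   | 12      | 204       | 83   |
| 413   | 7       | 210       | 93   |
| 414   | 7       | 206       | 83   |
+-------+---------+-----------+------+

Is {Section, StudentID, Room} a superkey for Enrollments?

No

Two distinct rows share (Section=7, StudentID=206, Room=83), so {Section, StudentID, Room} does not determine every attribute — not a superkey.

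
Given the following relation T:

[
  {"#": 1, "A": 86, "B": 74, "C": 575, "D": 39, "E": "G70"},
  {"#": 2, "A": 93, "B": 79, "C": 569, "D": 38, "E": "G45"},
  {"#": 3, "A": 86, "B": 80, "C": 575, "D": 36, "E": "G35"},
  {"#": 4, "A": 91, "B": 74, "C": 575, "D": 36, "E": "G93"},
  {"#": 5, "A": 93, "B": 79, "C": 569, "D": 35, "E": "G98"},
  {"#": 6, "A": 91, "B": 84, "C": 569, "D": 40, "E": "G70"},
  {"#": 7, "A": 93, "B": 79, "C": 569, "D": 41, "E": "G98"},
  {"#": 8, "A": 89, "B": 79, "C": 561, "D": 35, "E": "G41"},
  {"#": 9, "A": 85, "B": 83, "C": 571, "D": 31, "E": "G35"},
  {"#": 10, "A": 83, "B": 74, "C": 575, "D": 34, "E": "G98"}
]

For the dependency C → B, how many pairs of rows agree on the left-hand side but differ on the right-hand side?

C=575: violating pairs (1,3), (3,4), (3,10) — 3 pairs.
C=569: violating pairs (2,6), (5,6), (6,7) — 3 pairs.

6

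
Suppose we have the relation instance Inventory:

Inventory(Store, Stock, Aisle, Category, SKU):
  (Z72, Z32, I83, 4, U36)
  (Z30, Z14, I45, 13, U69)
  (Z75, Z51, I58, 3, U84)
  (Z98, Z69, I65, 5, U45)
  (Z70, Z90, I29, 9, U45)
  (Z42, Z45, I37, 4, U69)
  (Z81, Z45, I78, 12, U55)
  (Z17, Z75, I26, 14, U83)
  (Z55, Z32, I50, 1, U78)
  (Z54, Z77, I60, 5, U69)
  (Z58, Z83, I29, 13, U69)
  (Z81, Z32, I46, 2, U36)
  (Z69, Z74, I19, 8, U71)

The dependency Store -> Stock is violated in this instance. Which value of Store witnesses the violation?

Z81

Store=Z72: 1 row → Stock = Z32 ✓
Store=Z30: 1 row → Stock = Z14 ✓
Store=Z75: 1 row → Stock = Z51 ✓
Store=Z98: 1 row → Stock = Z69 ✓
Store=Z70: 1 row → Stock = Z90 ✓
Store=Z42: 1 row → Stock = Z45 ✓
Store=Z81: 2 rows → Stock takes values {Z45, Z32} — violation
Store=Z17: 1 row → Stock = Z75 ✓
Store=Z55: 1 row → Stock = Z32 ✓
Store=Z54: 1 row → Stock = Z77 ✓
Store=Z58: 1 row → Stock = Z83 ✓
Store=Z69: 1 row → Stock = Z74 ✓
The only Store value with inconsistent Stock is Store=Z81.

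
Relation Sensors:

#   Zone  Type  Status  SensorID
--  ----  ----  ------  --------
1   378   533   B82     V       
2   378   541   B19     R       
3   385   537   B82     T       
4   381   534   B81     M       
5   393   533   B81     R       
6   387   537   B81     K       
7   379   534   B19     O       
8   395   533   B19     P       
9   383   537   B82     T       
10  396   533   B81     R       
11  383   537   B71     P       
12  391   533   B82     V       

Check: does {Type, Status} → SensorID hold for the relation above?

Yes

(Type=533, Status=B82): rows 1, 12 → SensorID = V, V ✓
(Type=541, Status=B19): row 2 → SensorID = R ✓
(Type=537, Status=B82): rows 3, 9 → SensorID = T, T ✓
(Type=534, Status=B81): row 4 → SensorID = M ✓
(Type=533, Status=B81): rows 5, 10 → SensorID = R, R ✓
(Type=537, Status=B81): row 6 → SensorID = K ✓
(Type=534, Status=B19): row 7 → SensorID = O ✓
(Type=533, Status=B19): row 8 → SensorID = P ✓
(Type=537, Status=B71): row 11 → SensorID = P ✓
Every {Type, Status} value is associated with a single SensorID value, so {Type, Status} → SensorID holds.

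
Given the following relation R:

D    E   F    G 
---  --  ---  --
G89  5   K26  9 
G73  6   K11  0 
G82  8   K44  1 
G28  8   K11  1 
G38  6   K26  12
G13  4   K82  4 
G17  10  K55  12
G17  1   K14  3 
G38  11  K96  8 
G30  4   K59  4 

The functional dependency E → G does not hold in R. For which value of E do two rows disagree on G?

E=5: 1 row → G = 9 ✓
E=6: 2 rows → G takes values {0, 12} — violation
E=8: 2 rows → G = 1, 1 ✓
E=4: 2 rows → G = 4, 4 ✓
E=10: 1 row → G = 12 ✓
E=1: 1 row → G = 3 ✓
E=11: 1 row → G = 8 ✓
The only E value with inconsistent G is E=6.

6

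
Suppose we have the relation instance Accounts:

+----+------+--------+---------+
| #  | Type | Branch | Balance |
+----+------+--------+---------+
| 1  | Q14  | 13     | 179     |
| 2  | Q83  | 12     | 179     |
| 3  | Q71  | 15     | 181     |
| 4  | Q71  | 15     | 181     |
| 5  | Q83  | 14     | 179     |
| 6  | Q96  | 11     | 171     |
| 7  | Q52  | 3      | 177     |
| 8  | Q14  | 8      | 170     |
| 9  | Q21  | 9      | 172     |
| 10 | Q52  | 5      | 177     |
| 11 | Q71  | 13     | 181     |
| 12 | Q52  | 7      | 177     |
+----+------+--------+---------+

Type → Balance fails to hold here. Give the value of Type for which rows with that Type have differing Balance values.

Type=Q14: rows 1, 8 → Balance takes values {179, 170} — violation
Type=Q83: rows 2, 5 → Balance = 179, 179 ✓
Type=Q71: rows 3, 4, 11 → Balance = 181, 181, 181 ✓
Type=Q96: row 6 → Balance = 171 ✓
Type=Q52: rows 7, 10, 12 → Balance = 177, 177, 177 ✓
Type=Q21: row 9 → Balance = 172 ✓
The only Type value with inconsistent Balance is Type=Q14.

Q14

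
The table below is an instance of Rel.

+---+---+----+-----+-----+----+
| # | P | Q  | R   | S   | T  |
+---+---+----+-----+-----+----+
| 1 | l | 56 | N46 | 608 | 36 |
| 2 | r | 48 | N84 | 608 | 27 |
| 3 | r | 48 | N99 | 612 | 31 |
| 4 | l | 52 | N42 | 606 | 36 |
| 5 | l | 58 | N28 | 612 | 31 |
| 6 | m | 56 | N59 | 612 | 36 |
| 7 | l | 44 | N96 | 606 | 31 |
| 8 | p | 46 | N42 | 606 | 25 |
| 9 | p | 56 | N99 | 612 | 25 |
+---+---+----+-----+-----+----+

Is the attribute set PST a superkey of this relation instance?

All 9 rows have distinct PST values, so PST → (all attributes) holds and PST is a superkey.

Yes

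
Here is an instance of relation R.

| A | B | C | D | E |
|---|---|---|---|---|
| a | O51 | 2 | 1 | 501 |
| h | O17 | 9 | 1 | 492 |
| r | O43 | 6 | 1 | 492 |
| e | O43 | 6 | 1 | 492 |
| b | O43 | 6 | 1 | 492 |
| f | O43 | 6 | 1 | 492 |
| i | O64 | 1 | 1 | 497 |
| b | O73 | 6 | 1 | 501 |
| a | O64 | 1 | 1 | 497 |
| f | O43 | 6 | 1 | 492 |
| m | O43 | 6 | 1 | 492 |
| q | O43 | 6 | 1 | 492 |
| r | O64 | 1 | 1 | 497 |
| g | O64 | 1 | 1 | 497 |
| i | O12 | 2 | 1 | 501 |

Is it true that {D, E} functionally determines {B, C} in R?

No

(D=1, E=501): 3 rows → {B,C} takes values {(O51, 2), (O73, 6), (O12, 2)} — violation
(D=1, E=492): 8 rows → {B,C} takes values {(O17, 9), (O43, 6)} — violation
(D=1, E=497): 4 rows → {B,C} = (O64, 1), (O64, 1), (O64, 1), (O64, 1) ✓
Two rows agree on {D, E} but differ on {B, C}, so {D, E} -> {B, C} does not hold.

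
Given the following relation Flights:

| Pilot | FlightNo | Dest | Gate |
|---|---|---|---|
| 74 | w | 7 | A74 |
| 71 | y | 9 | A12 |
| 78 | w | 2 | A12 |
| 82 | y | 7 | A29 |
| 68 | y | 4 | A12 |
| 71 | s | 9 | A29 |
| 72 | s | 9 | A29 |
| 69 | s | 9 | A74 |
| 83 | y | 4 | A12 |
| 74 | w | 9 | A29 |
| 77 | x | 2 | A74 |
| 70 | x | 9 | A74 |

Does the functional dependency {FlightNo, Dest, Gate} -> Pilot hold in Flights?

(FlightNo=w, Dest=7, Gate=A74): 1 row → Pilot = 74 ✓
(FlightNo=y, Dest=9, Gate=A12): 1 row → Pilot = 71 ✓
(FlightNo=w, Dest=2, Gate=A12): 1 row → Pilot = 78 ✓
(FlightNo=y, Dest=7, Gate=A29): 1 row → Pilot = 82 ✓
(FlightNo=y, Dest=4, Gate=A12): 2 rows → Pilot takes values {68, 83} — violation
(FlightNo=s, Dest=9, Gate=A29): 2 rows → Pilot takes values {71, 72} — violation
(FlightNo=s, Dest=9, Gate=A74): 1 row → Pilot = 69 ✓
(FlightNo=w, Dest=9, Gate=A29): 1 row → Pilot = 74 ✓
(FlightNo=x, Dest=2, Gate=A74): 1 row → Pilot = 77 ✓
(FlightNo=x, Dest=9, Gate=A74): 1 row → Pilot = 70 ✓
Two rows agree on {FlightNo, Dest, Gate} but differ on Pilot, so {FlightNo, Dest, Gate} -> Pilot does not hold.

No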